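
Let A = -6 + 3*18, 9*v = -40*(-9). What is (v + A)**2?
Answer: 7744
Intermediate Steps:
v = 40 (v = (-40*(-9))/9 = (1/9)*360 = 40)
A = 48 (A = -6 + 54 = 48)
(v + A)**2 = (40 + 48)**2 = 88**2 = 7744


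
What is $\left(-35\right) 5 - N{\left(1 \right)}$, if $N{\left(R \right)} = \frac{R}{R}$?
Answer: $-176$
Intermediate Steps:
$N{\left(R \right)} = 1$
$\left(-35\right) 5 - N{\left(1 \right)} = \left(-35\right) 5 - 1 = -175 - 1 = -176$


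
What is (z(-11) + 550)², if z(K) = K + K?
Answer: 278784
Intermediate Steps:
z(K) = 2*K
(z(-11) + 550)² = (2*(-11) + 550)² = (-22 + 550)² = 528² = 278784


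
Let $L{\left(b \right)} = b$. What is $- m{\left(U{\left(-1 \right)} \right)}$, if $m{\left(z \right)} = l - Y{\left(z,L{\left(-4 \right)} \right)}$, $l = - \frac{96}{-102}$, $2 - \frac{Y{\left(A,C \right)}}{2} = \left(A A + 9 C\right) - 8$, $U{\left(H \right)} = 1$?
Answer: $\frac{1514}{17} \approx 89.059$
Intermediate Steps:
$Y{\left(A,C \right)} = 20 - 18 C - 2 A^{2}$ ($Y{\left(A,C \right)} = 4 - 2 \left(\left(A A + 9 C\right) - 8\right) = 4 - 2 \left(\left(A^{2} + 9 C\right) - 8\right) = 4 - 2 \left(-8 + A^{2} + 9 C\right) = 4 - \left(-16 + 2 A^{2} + 18 C\right) = 20 - 18 C - 2 A^{2}$)
$l = \frac{16}{17}$ ($l = \left(-96\right) \left(- \frac{1}{102}\right) = \frac{16}{17} \approx 0.94118$)
$m{\left(z \right)} = - \frac{1548}{17} + 2 z^{2}$ ($m{\left(z \right)} = \frac{16}{17} - \left(20 - -72 - 2 z^{2}\right) = \frac{16}{17} - \left(20 + 72 - 2 z^{2}\right) = \frac{16}{17} - \left(92 - 2 z^{2}\right) = \frac{16}{17} + \left(-92 + 2 z^{2}\right) = - \frac{1548}{17} + 2 z^{2}$)
$- m{\left(U{\left(-1 \right)} \right)} = - (- \frac{1548}{17} + 2 \cdot 1^{2}) = - (- \frac{1548}{17} + 2 \cdot 1) = - (- \frac{1548}{17} + 2) = \left(-1\right) \left(- \frac{1514}{17}\right) = \frac{1514}{17}$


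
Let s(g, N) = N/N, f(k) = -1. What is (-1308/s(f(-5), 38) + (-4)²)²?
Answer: 1669264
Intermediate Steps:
s(g, N) = 1
(-1308/s(f(-5), 38) + (-4)²)² = (-1308/1 + (-4)²)² = (-1308*1 + 16)² = (-1308 + 16)² = (-1292)² = 1669264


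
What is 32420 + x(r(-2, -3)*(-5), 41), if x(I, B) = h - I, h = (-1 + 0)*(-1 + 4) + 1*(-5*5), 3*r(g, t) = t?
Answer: 32387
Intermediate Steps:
r(g, t) = t/3
h = -28 (h = -1*3 + 1*(-25) = -3 - 25 = -28)
x(I, B) = -28 - I
32420 + x(r(-2, -3)*(-5), 41) = 32420 + (-28 - (1/3)*(-3)*(-5)) = 32420 + (-28 - (-1)*(-5)) = 32420 + (-28 - 1*5) = 32420 + (-28 - 5) = 32420 - 33 = 32387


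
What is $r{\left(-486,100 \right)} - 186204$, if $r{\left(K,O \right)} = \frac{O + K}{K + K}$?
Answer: $- \frac{90494951}{486} \approx -1.862 \cdot 10^{5}$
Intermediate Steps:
$r{\left(K,O \right)} = \frac{K + O}{2 K}$
$r{\left(-486,100 \right)} - 186204 = \frac{-486 + 100}{2 \left(-486\right)} - 186204 = \frac{1}{2} \left(- \frac{1}{486}\right) \left(-386\right) - 186204 = \frac{193}{486} - 186204 = - \frac{90494951}{486}$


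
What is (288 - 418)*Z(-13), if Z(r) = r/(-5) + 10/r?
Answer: -238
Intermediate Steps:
Z(r) = 10/r - r/5 (Z(r) = r*(-1/5) + 10/r = -r/5 + 10/r = 10/r - r/5)
(288 - 418)*Z(-13) = (288 - 418)*(10/(-13) - 1/5*(-13)) = -130*(10*(-1/13) + 13/5) = -130*(-10/13 + 13/5) = -130*119/65 = -238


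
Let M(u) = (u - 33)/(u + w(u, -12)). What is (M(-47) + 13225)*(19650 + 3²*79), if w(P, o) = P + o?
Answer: 14272348365/53 ≈ 2.6929e+8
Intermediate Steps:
M(u) = (-33 + u)/(-12 + 2*u) (M(u) = (u - 33)/(u + (u - 12)) = (-33 + u)/(u + (-12 + u)) = (-33 + u)/(-12 + 2*u))
(M(-47) + 13225)*(19650 + 3²*79) = ((-33 - 47)/(2*(-6 - 47)) + 13225)*(19650 + 3²*79) = ((½)*(-80)/(-53) + 13225)*(19650 + 9*79) = ((½)*(-1/53)*(-80) + 13225)*(19650 + 711) = (40/53 + 13225)*20361 = (700965/53)*20361 = 14272348365/53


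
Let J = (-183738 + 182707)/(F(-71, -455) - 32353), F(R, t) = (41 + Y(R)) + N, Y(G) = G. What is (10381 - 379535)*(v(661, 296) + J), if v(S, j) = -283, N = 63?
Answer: 1688054306233/16160 ≈ 1.0446e+8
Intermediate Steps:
F(R, t) = 104 + R (F(R, t) = (41 + R) + 63 = 104 + R)
J = 1031/32320 (J = (-183738 + 182707)/((104 - 71) - 32353) = -1031/(33 - 32353) = -1031/(-32320) = -1031*(-1/32320) = 1031/32320 ≈ 0.031900)
(10381 - 379535)*(v(661, 296) + J) = (10381 - 379535)*(-283 + 1031/32320) = -369154*(-9145529/32320) = 1688054306233/16160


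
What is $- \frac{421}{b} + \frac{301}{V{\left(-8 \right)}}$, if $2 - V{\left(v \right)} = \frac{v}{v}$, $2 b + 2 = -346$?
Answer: $\frac{52795}{174} \approx 303.42$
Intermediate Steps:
$b = -174$ ($b = -1 + \frac{1}{2} \left(-346\right) = -1 - 173 = -174$)
$V{\left(v \right)} = 1$ ($V{\left(v \right)} = 2 - \frac{v}{v} = 2 - 1 = 1$)
$- \frac{421}{b} + \frac{301}{V{\left(-8 \right)}} = - \frac{421}{-174} + \frac{301}{1} = \left(-421\right) \left(- \frac{1}{174}\right) + 301 \cdot 1 = \frac{421}{174} + 301 = \frac{52795}{174}$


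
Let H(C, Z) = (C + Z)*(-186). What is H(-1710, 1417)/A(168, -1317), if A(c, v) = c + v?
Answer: -18166/383 ≈ -47.431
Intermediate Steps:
H(C, Z) = -186*C - 186*Z
H(-1710, 1417)/A(168, -1317) = (-186*(-1710) - 186*1417)/(168 - 1317) = (318060 - 263562)/(-1149) = 54498*(-1/1149) = -18166/383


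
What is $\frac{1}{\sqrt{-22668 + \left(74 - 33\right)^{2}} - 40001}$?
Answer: $- \frac{40001}{1600100988} - \frac{i \sqrt{20987}}{1600100988} \approx -2.4999 \cdot 10^{-5} - 9.0537 \cdot 10^{-8} i$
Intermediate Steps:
$\frac{1}{\sqrt{-22668 + \left(74 - 33\right)^{2}} - 40001} = \frac{1}{\sqrt{-22668 + 41^{2}} - 40001} = \frac{1}{\sqrt{-22668 + 1681} - 40001} = \frac{1}{\sqrt{-20987} - 40001} = \frac{1}{i \sqrt{20987} - 40001} = \frac{1}{-40001 + i \sqrt{20987}}$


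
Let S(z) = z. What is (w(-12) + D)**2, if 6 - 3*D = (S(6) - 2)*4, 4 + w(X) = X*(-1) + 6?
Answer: 1024/9 ≈ 113.78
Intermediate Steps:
w(X) = 2 - X (w(X) = -4 + (X*(-1) + 6) = -4 + (-X + 6) = -4 + (6 - X) = 2 - X)
D = -10/3 (D = 2 - (6 - 2)*4/3 = 2 - 4*4/3 = 2 - 1/3*16 = 2 - 16/3 = -10/3 ≈ -3.3333)
(w(-12) + D)**2 = ((2 - 1*(-12)) - 10/3)**2 = ((2 + 12) - 10/3)**2 = (14 - 10/3)**2 = (32/3)**2 = 1024/9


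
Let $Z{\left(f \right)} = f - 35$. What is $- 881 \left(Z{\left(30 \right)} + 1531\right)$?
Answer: $-1344406$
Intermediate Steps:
$Z{\left(f \right)} = -35 + f$
$- 881 \left(Z{\left(30 \right)} + 1531\right) = - 881 \left(\left(-35 + 30\right) + 1531\right) = - 881 \left(-5 + 1531\right) = \left(-881\right) 1526 = -1344406$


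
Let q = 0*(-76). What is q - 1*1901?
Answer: -1901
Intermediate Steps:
q = 0
q - 1*1901 = 0 - 1*1901 = 0 - 1901 = -1901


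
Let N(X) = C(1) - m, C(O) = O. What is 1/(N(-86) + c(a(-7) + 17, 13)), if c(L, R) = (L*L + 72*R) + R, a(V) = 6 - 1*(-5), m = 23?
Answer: 1/1711 ≈ 0.00058445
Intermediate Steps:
a(V) = 11 (a(V) = 6 + 5 = 11)
N(X) = -22 (N(X) = 1 - 1*23 = 1 - 23 = -22)
c(L, R) = L² + 73*R (c(L, R) = (L² + 72*R) + R = L² + 73*R)
1/(N(-86) + c(a(-7) + 17, 13)) = 1/(-22 + ((11 + 17)² + 73*13)) = 1/(-22 + (28² + 949)) = 1/(-22 + (784 + 949)) = 1/(-22 + 1733) = 1/1711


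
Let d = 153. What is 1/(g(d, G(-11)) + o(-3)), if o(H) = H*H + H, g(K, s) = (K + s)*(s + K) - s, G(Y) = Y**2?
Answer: 1/74961 ≈ 1.3340e-5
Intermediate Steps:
g(K, s) = (K + s)**2 - s (g(K, s) = (K + s)*(K + s) - s = (K + s)**2 - s)
o(H) = H + H**2 (o(H) = H**2 + H = H + H**2)
1/(g(d, G(-11)) + o(-3)) = 1/(((153 + (-11)**2)**2 - 1*(-11)**2) - 3*(1 - 3)) = 1/(((153 + 121)**2 - 1*121) - 3*(-2)) = 1/((274**2 - 121) + 6) = 1/((75076 - 121) + 6) = 1/(74955 + 6) = 1/74961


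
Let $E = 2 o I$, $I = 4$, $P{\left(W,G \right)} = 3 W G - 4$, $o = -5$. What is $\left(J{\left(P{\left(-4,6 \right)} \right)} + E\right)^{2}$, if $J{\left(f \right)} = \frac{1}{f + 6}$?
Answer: $\frac{7845601}{4900} \approx 1601.1$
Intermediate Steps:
$P{\left(W,G \right)} = -4 + 3 G W$ ($P{\left(W,G \right)} = 3 G W - 4 = -4 + 3 G W$)
$J{\left(f \right)} = \frac{1}{6 + f}$
$E = -40$ ($E = 2 \left(-5\right) 4 = \left(-10\right) 4 = -40$)
$\left(J{\left(P{\left(-4,6 \right)} \right)} + E\right)^{2} = \left(\frac{1}{6 + \left(-4 + 3 \cdot 6 \left(-4\right)\right)} - 40\right)^{2} = \left(\frac{1}{6 - 76} - 40\right)^{2} = \left(\frac{1}{-70} - 40\right)^{2} = \left(- \frac{1}{70} - 40\right)^{2} = \left(- \frac{2801}{70}\right)^{2} = \frac{7845601}{4900}$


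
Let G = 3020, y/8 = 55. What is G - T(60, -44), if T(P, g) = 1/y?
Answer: 1328799/440 ≈ 3020.0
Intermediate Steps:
y = 440 (y = 8*55 = 440)
T(P, g) = 1/440
G - T(60, -44) = 3020 - 1*1/440 = 3020 - 1/440 = 1328799/440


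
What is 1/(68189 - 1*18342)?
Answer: 1/49847 ≈ 2.0061e-5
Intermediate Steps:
1/(68189 - 1*18342) = 1/(68189 - 18342) = 1/49847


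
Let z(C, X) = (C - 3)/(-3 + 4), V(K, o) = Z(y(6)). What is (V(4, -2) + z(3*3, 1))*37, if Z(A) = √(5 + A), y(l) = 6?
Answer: 222 + 37*√11 ≈ 344.72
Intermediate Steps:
V(K, o) = √11 (V(K, o) = √(5 + 6) = √11)
z(C, X) = -3 + C (z(C, X) = (-3 + C)/1 = (-3 + C)*1 = -3 + C)
(V(4, -2) + z(3*3, 1))*37 = (√11 + (-3 + 3*3))*37 = (√11 + (-3 + 9))*37 = (√11 + 6)*37 = (6 + √11)*37 = 222 + 37*√11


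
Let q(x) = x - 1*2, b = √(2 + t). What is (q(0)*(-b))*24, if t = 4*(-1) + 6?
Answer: 96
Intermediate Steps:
t = 2 (t = -4 + 6 = 2)
b = 2 (b = √(2 + 2) = √4 = 2)
q(x) = -2 + x (q(x) = x - 2 = -2 + x)
(q(0)*(-b))*24 = ((-2 + 0)*(-1*2))*24 = -2*(-2)*24 = 4*24 = 96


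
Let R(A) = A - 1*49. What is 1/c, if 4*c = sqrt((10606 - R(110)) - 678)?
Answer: 4*sqrt(9867)/9867 ≈ 0.040269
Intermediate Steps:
R(A) = -49 + A (R(A) = A - 49 = -49 + A)
c = sqrt(9867)/4 (c = sqrt((10606 - (-49 + 110)) - 678)/4 = sqrt((10606 - 1*61) - 678)/4 = sqrt((10606 - 61) - 678)/4 = sqrt(10545 - 678)/4 = sqrt(9867)/4 ≈ 24.833)
1/c = 1/(sqrt(9867)/4) = 4*sqrt(9867)/9867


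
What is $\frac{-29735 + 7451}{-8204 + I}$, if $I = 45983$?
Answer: $- \frac{7428}{12593} \approx -0.58985$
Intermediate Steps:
$\frac{-29735 + 7451}{-8204 + I} = \frac{-29735 + 7451}{-8204 + 45983} = - \frac{22284}{37779} = \left(-22284\right) \frac{1}{37779} = - \frac{7428}{12593}$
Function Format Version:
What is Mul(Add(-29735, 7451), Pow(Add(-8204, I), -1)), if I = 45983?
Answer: Rational(-7428, 12593) ≈ -0.58985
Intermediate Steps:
Mul(Add(-29735, 7451), Pow(Add(-8204, I), -1)) = Mul(Add(-29735, 7451), Pow(Add(-8204, 45983), -1)) = Mul(-22284, Pow(37779, -1)) = Mul(-22284, Rational(1, 37779)) = Rational(-7428, 12593)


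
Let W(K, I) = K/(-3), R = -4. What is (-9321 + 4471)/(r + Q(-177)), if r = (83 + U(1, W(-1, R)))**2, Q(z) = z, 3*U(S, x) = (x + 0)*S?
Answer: -392850/545167 ≈ -0.72060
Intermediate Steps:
W(K, I) = -K/3 (W(K, I) = K*(-1/3) = -K/3)
U(S, x) = S*x/3 (U(S, x) = ((x + 0)*S)/3 = (x*S)/3 = (S*x)/3 = S*x/3)
r = 559504/81 (r = (83 + (1/3)*1*(-1/3*(-1)))**2 = (83 + (1/3)*1*(1/3))**2 = (83 + 1/9)**2 = (748/9)**2 = 559504/81 ≈ 6907.5)
(-9321 + 4471)/(r + Q(-177)) = (-9321 + 4471)/(559504/81 - 177) = -4850/545167/81 = -4850*81/545167 = -392850/545167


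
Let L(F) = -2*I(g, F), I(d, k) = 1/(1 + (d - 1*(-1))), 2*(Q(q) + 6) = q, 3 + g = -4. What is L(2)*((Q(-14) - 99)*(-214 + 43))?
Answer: 38304/5 ≈ 7660.8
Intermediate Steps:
g = -7 (g = -3 - 4 = -7)
Q(q) = -6 + q/2
I(d, k) = 1/(2 + d) (I(d, k) = 1/(1 + (d + 1)) = 1/(1 + (1 + d)) = 1/(2 + d))
L(F) = ⅖ (L(F) = -2/(2 - 7) = -2/(-5) = -2*(-⅕) = ⅖)
L(2)*((Q(-14) - 99)*(-214 + 43)) = 2*(((-6 + (½)*(-14)) - 99)*(-214 + 43))/5 = 2*(((-6 - 7) - 99)*(-171))/5 = 2*((-13 - 99)*(-171))/5 = 2*(-112*(-171))/5 = (⅖)*19152 = 38304/5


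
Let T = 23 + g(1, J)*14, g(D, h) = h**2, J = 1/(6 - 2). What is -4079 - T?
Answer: -32823/8 ≈ -4102.9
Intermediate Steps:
J = 1/4 ≈ 0.25000
T = 191/8 (T = 23 + (1/4)**2*14 = 23 + (1/16)*14 = 23 + 7/8 = 191/8 ≈ 23.875)
-4079 - T = -4079 - 1*191/8 = -4079 - 191/8 = -32823/8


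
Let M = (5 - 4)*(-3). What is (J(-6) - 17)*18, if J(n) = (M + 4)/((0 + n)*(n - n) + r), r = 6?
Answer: -303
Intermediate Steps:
M = -3 (M = 1*(-3) = -3)
J(n) = ⅙ (J(n) = (-3 + 4)/((0 + n)*(n - n) + 6) = 1/(n*0 + 6) = 1/(0 + 6) = 1/6 = 1*(⅙) = ⅙)
(J(-6) - 17)*18 = (⅙ - 17)*18 = -101/6*18 = -303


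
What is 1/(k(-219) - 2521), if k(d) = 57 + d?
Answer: -1/2683 ≈ -0.00037272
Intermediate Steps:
1/(k(-219) - 2521) = 1/((57 - 219) - 2521) = 1/(-162 - 2521) = 1/(-2683) = -1/2683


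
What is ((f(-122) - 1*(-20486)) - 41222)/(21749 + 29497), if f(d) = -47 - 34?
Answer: -771/1898 ≈ -0.40622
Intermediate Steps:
f(d) = -81
((f(-122) - 1*(-20486)) - 41222)/(21749 + 29497) = ((-81 - 1*(-20486)) - 41222)/(21749 + 29497) = ((-81 + 20486) - 41222)/51246 = (20405 - 41222)*(1/51246) = -20817*1/51246 = -771/1898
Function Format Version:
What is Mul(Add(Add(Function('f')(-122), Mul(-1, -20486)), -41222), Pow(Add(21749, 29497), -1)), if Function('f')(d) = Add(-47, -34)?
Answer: Rational(-771, 1898) ≈ -0.40622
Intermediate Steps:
Function('f')(d) = -81
Mul(Add(Add(Function('f')(-122), Mul(-1, -20486)), -41222), Pow(Add(21749, 29497), -1)) = Mul(Add(Add(-81, Mul(-1, -20486)), -41222), Pow(Add(21749, 29497), -1)) = Mul(Add(Add(-81, 20486), -41222), Pow(51246, -1)) = Mul(Add(20405, -41222), Rational(1, 51246)) = Mul(-20817, Rational(1, 51246)) = Rational(-771, 1898)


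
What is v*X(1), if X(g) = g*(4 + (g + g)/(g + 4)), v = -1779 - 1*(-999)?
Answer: -3432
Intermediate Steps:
v = -780 (v = -1779 + 999 = -780)
X(g) = g*(4 + 2*g/(4 + g)) (X(g) = g*(4 + (2*g)/(4 + g)) = g*(4 + 2*g/(4 + g)))
v*X(1) = -1560*(8 + 3*1)/(4 + 1) = -1560*(8 + 3)/5 = -1560*11/5 = -780*22/5 = -3432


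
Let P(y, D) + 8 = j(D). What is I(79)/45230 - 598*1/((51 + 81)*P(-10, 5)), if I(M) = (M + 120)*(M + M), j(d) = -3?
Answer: 18175331/16418490 ≈ 1.1070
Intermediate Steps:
P(y, D) = -11 (P(y, D) = -8 - 3 = -11)
I(M) = 2*M*(120 + M) (I(M) = (120 + M)*(2*M) = 2*M*(120 + M))
I(79)/45230 - 598*1/((51 + 81)*P(-10, 5)) = (2*79*(120 + 79))/45230 - 598*(-1/(11*(51 + 81))) = (2*79*199)*(1/45230) - 598/((-11*132)) = 31442*(1/45230) - 598/(-1452) = 15721/22615 - 598*(-1/1452) = 15721/22615 + 299/726 = 18175331/16418490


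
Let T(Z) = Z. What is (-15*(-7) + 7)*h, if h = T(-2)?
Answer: -224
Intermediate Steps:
h = -2
(-15*(-7) + 7)*h = (-15*(-7) + 7)*(-2) = (105 + 7)*(-2) = 112*(-2) = -224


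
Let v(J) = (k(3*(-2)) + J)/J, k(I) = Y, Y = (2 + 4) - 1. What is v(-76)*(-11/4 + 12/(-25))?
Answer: -1207/400 ≈ -3.0175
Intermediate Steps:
Y = 5 (Y = 6 - 1 = 5)
k(I) = 5
v(J) = (5 + J)/J
v(-76)*(-11/4 + 12/(-25)) = ((5 - 76)/(-76))*(-11/4 + 12/(-25)) = (-1/76*(-71))*(-11*¼ + 12*(-1/25)) = 71*(-11/4 - 12/25)/76 = (71/76)*(-323/100) = -1207/400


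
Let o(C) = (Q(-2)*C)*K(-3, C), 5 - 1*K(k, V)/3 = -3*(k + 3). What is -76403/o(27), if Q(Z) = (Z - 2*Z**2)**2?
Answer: -76403/40500 ≈ -1.8865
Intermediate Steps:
K(k, V) = 42 + 9*k (K(k, V) = 15 - (-9)*(k + 3) = 15 - (-9)*(3 + k) = 15 - 3*(-9 - 3*k) = 15 + (27 + 9*k) = 42 + 9*k)
o(C) = 1500*C (o(C) = (((-2)**2*(-1 + 2*(-2))**2)*C)*(42 + 9*(-3)) = ((4*(-1 - 4)**2)*C)*(42 - 27) = ((4*(-5)**2)*C)*15 = ((4*25)*C)*15 = (100*C)*15 = 1500*C)
-76403/o(27) = -76403/(1500*27) = -76403/40500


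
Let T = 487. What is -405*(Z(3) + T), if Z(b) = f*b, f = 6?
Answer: -204525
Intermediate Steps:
Z(b) = 6*b
-405*(Z(3) + T) = -405*(6*3 + 487) = -405*(18 + 487) = -405*505 = -204525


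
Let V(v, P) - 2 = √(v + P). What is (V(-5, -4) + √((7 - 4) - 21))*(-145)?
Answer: -290 - 435*I - 435*I*√2 ≈ -290.0 - 1050.2*I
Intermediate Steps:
V(v, P) = 2 + √(P + v) (V(v, P) = 2 + √(v + P) = 2 + √(P + v))
(V(-5, -4) + √((7 - 4) - 21))*(-145) = ((2 + √(-4 - 5)) + √((7 - 4) - 21))*(-145) = ((2 + √(-9)) + √(3 - 21))*(-145) = ((2 + 3*I) + √(-18))*(-145) = ((2 + 3*I) + 3*I*√2)*(-145) = (2 + 3*I + 3*I*√2)*(-145) = -290 - 435*I - 435*I*√2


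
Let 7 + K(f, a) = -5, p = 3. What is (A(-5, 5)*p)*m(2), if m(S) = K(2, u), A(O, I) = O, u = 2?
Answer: 180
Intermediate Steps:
K(f, a) = -12 (K(f, a) = -7 - 5 = -12)
m(S) = -12
(A(-5, 5)*p)*m(2) = -5*3*(-12) = -15*(-12) = 180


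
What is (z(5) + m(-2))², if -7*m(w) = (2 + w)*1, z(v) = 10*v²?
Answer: 62500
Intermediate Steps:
m(w) = -2/7 - w/7 (m(w) = -(2 + w)/7 = -2/7 - w/7)
(z(5) + m(-2))² = (10*5² + (-2/7 - ⅐*(-2)))² = (10*25 + (-2/7 + 2/7))² = (250 + 0)² = 250² = 62500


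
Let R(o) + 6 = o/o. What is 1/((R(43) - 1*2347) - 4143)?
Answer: -1/6495 ≈ -0.00015396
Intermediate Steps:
R(o) = -5 (R(o) = -6 + o/o = -6 + 1 = -5)
1/((R(43) - 1*2347) - 4143) = 1/((-5 - 1*2347) - 4143) = 1/((-5 - 2347) - 4143) = 1/(-2352 - 4143) = 1/(-6495) = -1/6495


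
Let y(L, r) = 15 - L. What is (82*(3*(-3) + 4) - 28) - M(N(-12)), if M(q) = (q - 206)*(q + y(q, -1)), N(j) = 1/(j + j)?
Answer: 21221/8 ≈ 2652.6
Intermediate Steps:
N(j) = 1/(2*j)
M(q) = -3090 + 15*q (M(q) = (q - 206)*(q + (15 - q)) = (-206 + q)*15 = -3090 + 15*q)
(82*(3*(-3) + 4) - 28) - M(N(-12)) = (82*(3*(-3) + 4) - 28) - (-3090 + 15*((½)/(-12))) = (82*(-9 + 4) - 28) - (-3090 + 15*((½)*(-1/12))) = (82*(-5) - 28) - (-3090 + 15*(-1/24)) = (-410 - 28) - (-3090 - 5/8) = -438 - 1*(-24725/8) = -438 + 24725/8 = 21221/8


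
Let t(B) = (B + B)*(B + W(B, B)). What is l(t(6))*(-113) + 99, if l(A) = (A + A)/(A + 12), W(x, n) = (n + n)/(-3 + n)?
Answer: -1171/11 ≈ -106.45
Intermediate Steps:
W(x, n) = 2*n/(-3 + n) (W(x, n) = (2*n)/(-3 + n) = 2*n/(-3 + n))
t(B) = 2*B*(B + 2*B/(-3 + B)) (t(B) = (B + B)*(B + 2*B/(-3 + B)) = (2*B)*(B + 2*B/(-3 + B)) = 2*B*(B + 2*B/(-3 + B)))
l(A) = 2*A/(12 + A) (l(A) = (2*A)/(12 + A) = 2*A/(12 + A))
l(t(6))*(-113) + 99 = (2*(2*6**2*(-1 + 6)/(-3 + 6))/(12 + 2*6**2*(-1 + 6)/(-3 + 6)))*(-113) + 99 = (2*(2*36*5/3)/(12 + 2*36*5/3))*(-113) + 99 = (2*(2*36*(1/3)*5)/(12 + 2*36*(1/3)*5))*(-113) + 99 = (2*120/(12 + 120))*(-113) + 99 = (2*120/132)*(-113) + 99 = (2*120*(1/132))*(-113) + 99 = (20/11)*(-113) + 99 = -2260/11 + 99 = -1171/11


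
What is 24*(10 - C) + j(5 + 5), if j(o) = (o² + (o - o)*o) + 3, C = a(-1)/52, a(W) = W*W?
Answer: 4453/13 ≈ 342.54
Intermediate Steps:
a(W) = W²
C = 1/52 (C = (-1)²/52 = 1*(1/52) = 1/52 ≈ 0.019231)
j(o) = 3 + o² (j(o) = (o² + 0*o) + 3 = (o² + 0) + 3 = o² + 3 = 3 + o²)
24*(10 - C) + j(5 + 5) = 24*(10 - 1*1/52) + (3 + (5 + 5)²) = 24*(10 - 1/52) + (3 + 10²) = 24*(519/52) + (3 + 100) = 3114/13 + 103 = 4453/13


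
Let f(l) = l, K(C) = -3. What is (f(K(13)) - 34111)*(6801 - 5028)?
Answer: -60484122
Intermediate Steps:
(f(K(13)) - 34111)*(6801 - 5028) = (-3 - 34111)*(6801 - 5028) = -34114*1773 = -60484122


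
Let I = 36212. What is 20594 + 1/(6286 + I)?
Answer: 875203813/42498 ≈ 20594.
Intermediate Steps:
20594 + 1/(6286 + I) = 20594 + 1/(6286 + 36212) = 20594 + 1/42498 = 875203813/42498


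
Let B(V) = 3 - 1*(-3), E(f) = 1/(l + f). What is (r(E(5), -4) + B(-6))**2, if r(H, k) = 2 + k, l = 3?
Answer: 16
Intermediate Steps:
E(f) = 1/(3 + f)
B(V) = 6 (B(V) = 3 + 3 = 6)
(r(E(5), -4) + B(-6))**2 = ((2 - 4) + 6)**2 = (-2 + 6)**2 = 4**2 = 16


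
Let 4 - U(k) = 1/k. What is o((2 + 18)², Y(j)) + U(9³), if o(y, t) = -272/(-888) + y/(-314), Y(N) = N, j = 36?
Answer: 12835769/4234761 ≈ 3.0310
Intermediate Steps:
U(k) = 4 - 1/k
o(y, t) = 34/111 - y/314 (o(y, t) = -272*(-1/888) + y*(-1/314) = 34/111 - y/314)
o((2 + 18)², Y(j)) + U(9³) = (34/111 - (2 + 18)²/314) + (4 - 1/(9³)) = (34/111 - 1/314*20²) + (4 - 1/729) = (34/111 - 1/314*400) + (4 - 1*1/729) = (34/111 - 200/157) + (4 - 1/729) = -16862/17427 + 2915/729 = 12835769/4234761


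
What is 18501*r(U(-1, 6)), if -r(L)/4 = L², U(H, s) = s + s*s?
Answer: -130543056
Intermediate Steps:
U(H, s) = s + s²
r(L) = -4*L²
18501*r(U(-1, 6)) = 18501*(-4*36*(1 + 6)²) = 18501*(-4*(6*7)²) = 18501*(-4*42²) = 18501*(-4*1764) = 18501*(-7056) = -130543056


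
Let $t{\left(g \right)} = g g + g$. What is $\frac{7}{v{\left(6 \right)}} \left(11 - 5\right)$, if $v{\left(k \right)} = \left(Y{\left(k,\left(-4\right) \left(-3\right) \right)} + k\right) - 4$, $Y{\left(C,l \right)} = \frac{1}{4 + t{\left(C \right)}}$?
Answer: $\frac{644}{31} \approx 20.774$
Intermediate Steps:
$t{\left(g \right)} = g + g^{2}$ ($t{\left(g \right)} = g^{2} + g = g + g^{2}$)
$Y{\left(C,l \right)} = \frac{1}{4 + C \left(1 + C\right)}$
$v{\left(k \right)} = -4 + k + \frac{1}{4 + k \left(1 + k\right)}$ ($v{\left(k \right)} = \left(\frac{1}{4 + k \left(1 + k\right)} + k\right) - 4 = \left(k + \frac{1}{4 + k \left(1 + k\right)}\right) - 4 = -4 + k + \frac{1}{4 + k \left(1 + k\right)}$)
$\frac{7}{v{\left(6 \right)}} \left(11 - 5\right) = \frac{7}{\frac{1}{4 + 6 + 6^{2}} \left(-15 + 6^{3} - 3 \cdot 6^{2}\right)} \left(11 - 5\right) = \frac{7}{\frac{1}{4 + 6 + 36} \left(-15 + 216 - 108\right)} \left(11 - 5\right) = \frac{7}{\frac{1}{46} \left(-15 + 216 - 108\right)} 6 = \frac{7}{\frac{1}{46} \cdot 93} \cdot 6 = \frac{7}{\frac{93}{46}} \cdot 6 = 7 \cdot \frac{46}{93} \cdot 6 = \frac{322}{93} \cdot 6 = \frac{644}{31}$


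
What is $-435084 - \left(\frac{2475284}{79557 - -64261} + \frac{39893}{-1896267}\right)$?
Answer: $- \frac{59329816869572729}{136358663703} \approx -4.351 \cdot 10^{5}$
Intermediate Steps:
$-435084 - \left(\frac{2475284}{79557 - -64261} + \frac{39893}{-1896267}\right) = -435084 - \left(\frac{2475284}{79557 + 64261} + 39893 \left(- \frac{1}{1896267}\right)\right) = -435084 - \left(\frac{2475284}{143818} - \frac{39893}{1896267}\right) = -435084 - \left(2475284 \cdot \frac{1}{143818} - \frac{39893}{1896267}\right) = -435084 - \left(\frac{1237642}{71909} - \frac{39893}{1896267}\right) = -435084 - \frac{2344031016677}{136358663703} = - \frac{59329816869572729}{136358663703}$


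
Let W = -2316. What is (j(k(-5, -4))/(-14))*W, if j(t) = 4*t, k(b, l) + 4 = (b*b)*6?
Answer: 676272/7 ≈ 96610.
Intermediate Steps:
k(b, l) = -4 + 6*b² (k(b, l) = -4 + (b*b)*6 = -4 + b²*6 = -4 + 6*b²)
(j(k(-5, -4))/(-14))*W = ((4*(-4 + 6*(-5)²))/(-14))*(-2316) = ((4*(-4 + 6*25))*(-1/14))*(-2316) = ((4*(-4 + 150))*(-1/14))*(-2316) = ((4*146)*(-1/14))*(-2316) = (584*(-1/14))*(-2316) = -292/7*(-2316) = 676272/7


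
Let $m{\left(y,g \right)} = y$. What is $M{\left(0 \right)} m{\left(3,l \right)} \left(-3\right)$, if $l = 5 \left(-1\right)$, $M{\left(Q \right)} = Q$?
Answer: $0$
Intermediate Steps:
$l = -5$
$M{\left(0 \right)} m{\left(3,l \right)} \left(-3\right) = 0 \cdot 3 \left(-3\right) = 0 \left(-3\right) = 0$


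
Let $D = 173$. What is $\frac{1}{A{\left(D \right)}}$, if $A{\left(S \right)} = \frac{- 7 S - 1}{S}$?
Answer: $- \frac{173}{1212} \approx -0.14274$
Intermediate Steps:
$A{\left(S \right)} = \frac{-1 - 7 S}{S}$
$\frac{1}{A{\left(D \right)}} = \frac{1}{-7 - \frac{1}{173}} = \frac{1}{- \frac{1212}{173}} = - \frac{173}{1212}$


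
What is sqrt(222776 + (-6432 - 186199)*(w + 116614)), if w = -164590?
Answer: 4*sqrt(577617977) ≈ 96135.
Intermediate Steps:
sqrt(222776 + (-6432 - 186199)*(w + 116614)) = sqrt(222776 + (-6432 - 186199)*(-164590 + 116614)) = sqrt(222776 - 192631*(-47976)) = sqrt(222776 + 9241664856) = sqrt(9241887632) = 4*sqrt(577617977)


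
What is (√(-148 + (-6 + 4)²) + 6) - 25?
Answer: -19 + 12*I ≈ -19.0 + 12.0*I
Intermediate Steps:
(√(-148 + (-6 + 4)²) + 6) - 25 = (√(-148 + (-2)²) + 6) - 25 = (√(-148 + 4) + 6) - 25 = (√(-144) + 6) - 25 = (12*I + 6) - 25 = (6 + 12*I) - 25 = -19 + 12*I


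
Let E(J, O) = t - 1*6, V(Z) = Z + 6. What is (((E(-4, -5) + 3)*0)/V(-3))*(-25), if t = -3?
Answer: 0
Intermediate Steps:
V(Z) = 6 + Z
E(J, O) = -9 (E(J, O) = -3 - 1*6 = -3 - 6 = -9)
(((E(-4, -5) + 3)*0)/V(-3))*(-25) = (((-9 + 3)*0)/(6 - 3))*(-25) = ((-6*0)/3)*(-25) = ((⅓)*0)*(-25) = 0*(-25) = 0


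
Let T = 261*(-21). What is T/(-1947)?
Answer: 1827/649 ≈ 2.8151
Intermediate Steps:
T = -5481
T/(-1947) = -5481/(-1947) = -5481*(-1/1947) = 1827/649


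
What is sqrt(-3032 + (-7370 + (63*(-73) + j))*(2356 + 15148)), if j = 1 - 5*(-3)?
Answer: 2*I*sqrt(52307086) ≈ 14465.0*I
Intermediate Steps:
j = 16 (j = 1 + 15 = 16)
sqrt(-3032 + (-7370 + (63*(-73) + j))*(2356 + 15148)) = sqrt(-3032 + (-7370 + (63*(-73) + 16))*(2356 + 15148)) = sqrt(-3032 + (-7370 + (-4599 + 16))*17504) = sqrt(-3032 + (-7370 - 4583)*17504) = sqrt(-3032 - 11953*17504) = sqrt(-3032 - 209225312) = sqrt(-209228344) = 2*I*sqrt(52307086)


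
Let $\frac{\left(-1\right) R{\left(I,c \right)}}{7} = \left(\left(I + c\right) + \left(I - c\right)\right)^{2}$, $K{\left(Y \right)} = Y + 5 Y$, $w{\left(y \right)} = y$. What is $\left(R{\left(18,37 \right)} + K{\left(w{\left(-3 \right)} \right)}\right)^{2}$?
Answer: $82628100$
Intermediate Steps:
$K{\left(Y \right)} = 6 Y$
$R{\left(I,c \right)} = - 28 I^{2}$ ($R{\left(I,c \right)} = - 7 \left(\left(I + c\right) + \left(I - c\right)\right)^{2} = - 7 \left(2 I\right)^{2} = - 7 \cdot 4 I^{2} = - 28 I^{2}$)
$\left(R{\left(18,37 \right)} + K{\left(w{\left(-3 \right)} \right)}\right)^{2} = \left(- 28 \cdot 18^{2} + 6 \left(-3\right)\right)^{2} = \left(\left(-28\right) 324 - 18\right)^{2} = \left(-9072 - 18\right)^{2} = \left(-9090\right)^{2} = 82628100$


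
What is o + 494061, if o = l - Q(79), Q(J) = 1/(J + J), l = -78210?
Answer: 65704457/158 ≈ 4.1585e+5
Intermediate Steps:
Q(J) = 1/(2*J)
o = -12357181/158 (o = -78210 - 1/(2*79) = -78210 - 1*1/158 = -78210 - 1/158 = -12357181/158 ≈ -78210.)
o + 494061 = -12357181/158 + 494061 = 65704457/158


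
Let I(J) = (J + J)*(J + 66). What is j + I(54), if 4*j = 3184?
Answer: 13756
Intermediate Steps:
j = 796 (j = (¼)*3184 = 796)
I(J) = 2*J*(66 + J) (I(J) = (2*J)*(66 + J) = 2*J*(66 + J))
j + I(54) = 796 + 2*54*(66 + 54) = 796 + 2*54*120 = 796 + 12960 = 13756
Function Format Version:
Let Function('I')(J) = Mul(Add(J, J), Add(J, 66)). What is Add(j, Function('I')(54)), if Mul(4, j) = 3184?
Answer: 13756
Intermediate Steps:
j = 796 (j = Mul(Rational(1, 4), 3184) = 796)
Function('I')(J) = Mul(2, J, Add(66, J)) (Function('I')(J) = Mul(Mul(2, J), Add(66, J)) = Mul(2, J, Add(66, J)))
Add(j, Function('I')(54)) = Add(796, Mul(2, 54, Add(66, 54))) = Add(796, Mul(2, 54, 120)) = Add(796, 12960) = 13756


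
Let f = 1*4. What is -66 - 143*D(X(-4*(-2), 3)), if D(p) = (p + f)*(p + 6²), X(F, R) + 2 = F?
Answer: -60126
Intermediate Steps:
X(F, R) = -2 + F
f = 4
D(p) = (4 + p)*(36 + p) (D(p) = (p + 4)*(p + 6²) = (4 + p)*(p + 36) = (4 + p)*(36 + p))
-66 - 143*D(X(-4*(-2), 3)) = -66 - 143*(144 + (-2 - 4*(-2))² + 40*(-2 - 4*(-2))) = -66 - 143*(144 + (-2 + 8)² + 40*(-2 + 8)) = -66 - 143*(144 + 6² + 40*6) = -66 - 143*(144 + 36 + 240) = -66 - 143*420 = -66 - 60060 = -60126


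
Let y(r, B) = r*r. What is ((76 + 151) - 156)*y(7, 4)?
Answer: 3479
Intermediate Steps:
y(r, B) = r²
((76 + 151) - 156)*y(7, 4) = ((76 + 151) - 156)*7² = (227 - 156)*49 = 71*49 = 3479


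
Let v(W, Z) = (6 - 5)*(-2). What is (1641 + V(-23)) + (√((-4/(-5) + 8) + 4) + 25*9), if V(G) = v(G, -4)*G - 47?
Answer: 1865 + 8*√5/5 ≈ 1868.6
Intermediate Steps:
v(W, Z) = -2 (v(W, Z) = 1*(-2) = -2)
V(G) = -47 - 2*G (V(G) = -2*G - 47 = -47 - 2*G)
(1641 + V(-23)) + (√((-4/(-5) + 8) + 4) + 25*9) = (1641 + (-47 - 2*(-23))) + (√((-4/(-5) + 8) + 4) + 25*9) = (1641 + (-47 + 46)) + (√((-4*(-⅕) + 8) + 4) + 225) = (1641 - 1) + (√((⅘ + 8) + 4) + 225) = 1640 + (√(44/5 + 4) + 225) = 1640 + (√(64/5) + 225) = 1640 + (8*√5/5 + 225) = 1640 + (225 + 8*√5/5) = 1865 + 8*√5/5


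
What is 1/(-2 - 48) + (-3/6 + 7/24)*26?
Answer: -1631/300 ≈ -5.4367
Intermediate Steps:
1/(-2 - 48) + (-3/6 + 7/24)*26 = 1/(-50) + (-3*⅙ + 7*(1/24))*26 = -1/50 + (-½ + 7/24)*26 = -1/50 - 5/24*26 = -1/50 - 65/12 = -1631/300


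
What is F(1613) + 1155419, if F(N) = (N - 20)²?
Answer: 3693068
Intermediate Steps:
F(N) = (-20 + N)²
F(1613) + 1155419 = (-20 + 1613)² + 1155419 = 1593² + 1155419 = 2537649 + 1155419 = 3693068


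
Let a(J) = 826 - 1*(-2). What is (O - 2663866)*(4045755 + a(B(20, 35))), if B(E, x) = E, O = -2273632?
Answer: -19979995469334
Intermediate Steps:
a(J) = 828 (a(J) = 826 + 2 = 828)
(O - 2663866)*(4045755 + a(B(20, 35))) = (-2273632 - 2663866)*(4045755 + 828) = -4937498*4046583 = -19979995469334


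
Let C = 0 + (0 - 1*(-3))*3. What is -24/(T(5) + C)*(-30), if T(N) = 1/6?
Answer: 864/11 ≈ 78.545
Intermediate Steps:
T(N) = ⅙
C = 9 (C = 0 + (0 + 3)*3 = 0 + 3*3 = 0 + 9 = 9)
-24/(T(5) + C)*(-30) = -24/(⅙ + 9)*(-30) = -24/55/6*(-30) = -24*6/55*(-30) = -144/55*(-30) = 864/11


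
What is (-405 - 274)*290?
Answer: -196910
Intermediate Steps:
(-405 - 274)*290 = -679*290 = -196910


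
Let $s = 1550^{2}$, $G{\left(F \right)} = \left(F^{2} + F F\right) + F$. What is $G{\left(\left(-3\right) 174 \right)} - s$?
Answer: $-1858054$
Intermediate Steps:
$G{\left(F \right)} = F + 2 F^{2}$ ($G{\left(F \right)} = \left(F^{2} + F^{2}\right) + F = 2 F^{2} + F = F + 2 F^{2}$)
$s = 2402500$
$G{\left(\left(-3\right) 174 \right)} - s = \left(-3\right) 174 \left(1 + 2 \left(\left(-3\right) 174\right)\right) - 2402500 = - 522 \left(1 + 2 \left(-522\right)\right) - 2402500 = - 522 \left(1 - 1044\right) - 2402500 = \left(-522\right) \left(-1043\right) - 2402500 = 544446 - 2402500 = -1858054$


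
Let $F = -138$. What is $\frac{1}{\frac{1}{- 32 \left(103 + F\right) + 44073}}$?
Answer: $45193$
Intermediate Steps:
$\frac{1}{\frac{1}{- 32 \left(103 + F\right) + 44073}} = \frac{1}{\frac{1}{- 32 \left(103 - 138\right) + 44073}} = \frac{1}{\frac{1}{\left(-32\right) \left(-35\right) + 44073}} = \frac{1}{\frac{1}{1120 + 44073}} = \frac{1}{\frac{1}{45193}} = 45193$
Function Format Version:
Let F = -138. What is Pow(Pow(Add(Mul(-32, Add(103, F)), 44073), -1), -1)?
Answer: 45193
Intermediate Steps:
Pow(Pow(Add(Mul(-32, Add(103, F)), 44073), -1), -1) = Pow(Pow(Add(Mul(-32, Add(103, -138)), 44073), -1), -1) = Pow(Pow(Add(Mul(-32, -35), 44073), -1), -1) = Pow(Pow(Add(1120, 44073), -1), -1) = Pow(Pow(45193, -1), -1) = Pow(Rational(1, 45193), -1) = 45193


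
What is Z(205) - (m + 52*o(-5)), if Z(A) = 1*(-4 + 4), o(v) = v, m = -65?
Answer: 325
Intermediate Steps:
Z(A) = 0 (Z(A) = 1*0 = 0)
Z(205) - (m + 52*o(-5)) = 0 - (-65 + 52*(-5)) = 0 - (-65 - 260) = 0 - 1*(-325) = 0 + 325 = 325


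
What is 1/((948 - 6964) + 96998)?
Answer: 1/90982 ≈ 1.0991e-5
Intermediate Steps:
1/((948 - 6964) + 96998) = 1/(-6016 + 96998) = 1/90982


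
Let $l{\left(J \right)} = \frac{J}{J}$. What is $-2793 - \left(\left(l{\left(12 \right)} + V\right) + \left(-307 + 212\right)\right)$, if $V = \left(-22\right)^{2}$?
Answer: $-3183$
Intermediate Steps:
$V = 484$
$l{\left(J \right)} = 1$
$-2793 - \left(\left(l{\left(12 \right)} + V\right) + \left(-307 + 212\right)\right) = -2793 - \left(\left(1 + 484\right) + \left(-307 + 212\right)\right) = -2793 - \left(485 - 95\right) = -2793 - 390 = -3183$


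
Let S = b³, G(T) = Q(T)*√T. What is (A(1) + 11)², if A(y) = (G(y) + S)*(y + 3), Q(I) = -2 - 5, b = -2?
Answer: 2401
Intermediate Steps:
Q(I) = -7
G(T) = -7*√T
S = -8 (S = (-2)³ = -8)
A(y) = (-8 - 7*√y)*(3 + y) (A(y) = (-7*√y - 8)*(y + 3) = (-8 - 7*√y)*(3 + y))
(A(1) + 11)² = ((-24 - 21*√1 - 8*1 - 7*1^(3/2)) + 11)² = ((-24 - 21*1 - 8 - 7*1) + 11)² = ((-24 - 21 - 8 - 7) + 11)² = (-60 + 11)² = (-49)² = 2401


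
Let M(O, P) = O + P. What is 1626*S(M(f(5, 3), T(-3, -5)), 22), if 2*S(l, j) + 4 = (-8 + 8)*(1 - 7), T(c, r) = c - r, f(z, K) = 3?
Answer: -3252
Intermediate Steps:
S(l, j) = -2 (S(l, j) = -2 + ((-8 + 8)*(1 - 7))/2 = -2 + (0*(-6))/2 = -2 + (1/2)*0 = -2 + 0 = -2)
1626*S(M(f(5, 3), T(-3, -5)), 22) = 1626*(-2) = -3252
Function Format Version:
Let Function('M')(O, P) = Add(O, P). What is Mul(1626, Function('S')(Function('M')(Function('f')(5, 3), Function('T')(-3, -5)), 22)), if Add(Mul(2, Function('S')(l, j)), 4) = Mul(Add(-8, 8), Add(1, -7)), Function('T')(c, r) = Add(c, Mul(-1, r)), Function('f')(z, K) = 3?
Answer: -3252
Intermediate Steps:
Function('S')(l, j) = -2 (Function('S')(l, j) = Add(-2, Mul(Rational(1, 2), Mul(Add(-8, 8), Add(1, -7)))) = Add(-2, Mul(Rational(1, 2), Mul(0, -6))) = Add(-2, Mul(Rational(1, 2), 0)) = Add(-2, 0) = -2)
Mul(1626, Function('S')(Function('M')(Function('f')(5, 3), Function('T')(-3, -5)), 22)) = Mul(1626, -2) = -3252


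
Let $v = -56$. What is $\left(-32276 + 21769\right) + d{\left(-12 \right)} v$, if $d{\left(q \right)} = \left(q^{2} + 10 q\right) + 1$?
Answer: $-11907$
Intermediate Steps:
$d{\left(q \right)} = 1 + q^{2} + 10 q$
$\left(-32276 + 21769\right) + d{\left(-12 \right)} v = \left(-32276 + 21769\right) + \left(1 + \left(-12\right)^{2} + 10 \left(-12\right)\right) \left(-56\right) = -10507 + \left(1 + 144 - 120\right) \left(-56\right) = -10507 + 25 \left(-56\right) = -10507 - 1400 = -11907$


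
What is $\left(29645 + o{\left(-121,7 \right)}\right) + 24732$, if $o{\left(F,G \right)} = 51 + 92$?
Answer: $54520$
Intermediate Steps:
$o{\left(F,G \right)} = 143$
$\left(29645 + o{\left(-121,7 \right)}\right) + 24732 = \left(29645 + 143\right) + 24732 = 29788 + 24732 = 54520$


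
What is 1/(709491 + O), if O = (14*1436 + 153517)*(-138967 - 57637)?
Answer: -1/34133873593 ≈ -2.9296e-11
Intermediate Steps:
O = -34134583084 (O = (20104 + 153517)*(-196604) = 173621*(-196604) = -34134583084)
1/(709491 + O) = 1/(709491 - 34134583084) = 1/(-34133873593) = -1/34133873593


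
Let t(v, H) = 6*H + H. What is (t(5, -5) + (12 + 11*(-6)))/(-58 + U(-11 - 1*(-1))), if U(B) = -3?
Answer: 89/61 ≈ 1.4590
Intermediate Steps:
t(v, H) = 7*H
(t(5, -5) + (12 + 11*(-6)))/(-58 + U(-11 - 1*(-1))) = (7*(-5) + (12 + 11*(-6)))/(-58 - 3) = (-35 + (12 - 66))/(-61) = (-35 - 54)*(-1/61) = -89*(-1/61) = 89/61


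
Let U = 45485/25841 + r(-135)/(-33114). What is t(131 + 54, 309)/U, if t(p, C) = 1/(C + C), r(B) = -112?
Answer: 142616479/155435701646 ≈ 0.00091753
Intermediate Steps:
U = 754542241/427849437 (U = 45485/25841 - 112/(-33114) = 45485*(1/25841) - 112*(-1/33114) = 45485/25841 + 56/16557 = 754542241/427849437 ≈ 1.7636)
t(p, C) = 1/(2*C)
t(131 + 54, 309)/U = ((1/2)/309)/(754542241/427849437) = ((1/2)*(1/309))*(427849437/754542241) = (1/618)*(427849437/754542241) = 142616479/155435701646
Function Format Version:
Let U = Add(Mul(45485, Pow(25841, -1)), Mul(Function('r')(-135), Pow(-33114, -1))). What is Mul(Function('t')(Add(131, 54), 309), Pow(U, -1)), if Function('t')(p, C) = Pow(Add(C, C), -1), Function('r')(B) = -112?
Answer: Rational(142616479, 155435701646) ≈ 0.00091753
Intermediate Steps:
U = Rational(754542241, 427849437) (U = Add(Mul(45485, Pow(25841, -1)), Mul(-112, Pow(-33114, -1))) = Add(Mul(45485, Rational(1, 25841)), Mul(-112, Rational(-1, 33114))) = Add(Rational(45485, 25841), Rational(56, 16557)) = Rational(754542241, 427849437) ≈ 1.7636)
Function('t')(p, C) = Mul(Rational(1, 2), Pow(C, -1)) (Function('t')(p, C) = Pow(Mul(2, C), -1) = Mul(Rational(1, 2), Pow(C, -1)))
Mul(Function('t')(Add(131, 54), 309), Pow(U, -1)) = Mul(Mul(Rational(1, 2), Pow(309, -1)), Pow(Rational(754542241, 427849437), -1)) = Mul(Mul(Rational(1, 2), Rational(1, 309)), Rational(427849437, 754542241)) = Mul(Rational(1, 618), Rational(427849437, 754542241)) = Rational(142616479, 155435701646)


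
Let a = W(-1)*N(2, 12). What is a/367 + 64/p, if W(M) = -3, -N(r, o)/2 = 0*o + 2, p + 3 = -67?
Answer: -11324/12845 ≈ -0.88159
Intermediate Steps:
p = -70 (p = -3 - 67 = -70)
N(r, o) = -4 (N(r, o) = -2*(0*o + 2) = -2*(0 + 2) = -2*2 = -4)
a = 12 (a = -3*(-4) = 12)
a/367 + 64/p = 12/367 + 64/(-70) = 12*(1/367) + 64*(-1/70) = 12/367 - 32/35 = -11324/12845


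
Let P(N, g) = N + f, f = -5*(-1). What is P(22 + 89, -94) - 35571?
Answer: -35455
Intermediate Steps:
f = 5
P(N, g) = 5 + N (P(N, g) = N + 5 = 5 + N)
P(22 + 89, -94) - 35571 = (5 + (22 + 89)) - 35571 = (5 + 111) - 35571 = 116 - 35571 = -35455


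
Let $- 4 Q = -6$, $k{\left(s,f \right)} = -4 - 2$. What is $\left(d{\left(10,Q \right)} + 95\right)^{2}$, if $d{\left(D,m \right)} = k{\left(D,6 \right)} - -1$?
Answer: $8100$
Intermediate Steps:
$k{\left(s,f \right)} = -6$
$Q = \frac{3}{2}$ ($Q = \left(- \frac{1}{4}\right) \left(-6\right) = \frac{3}{2} \approx 1.5$)
$d{\left(D,m \right)} = -5$ ($d{\left(D,m \right)} = -6 - -1 = -6 + 1 = -5$)
$\left(d{\left(10,Q \right)} + 95\right)^{2} = \left(-5 + 95\right)^{2} = 90^{2} = 8100$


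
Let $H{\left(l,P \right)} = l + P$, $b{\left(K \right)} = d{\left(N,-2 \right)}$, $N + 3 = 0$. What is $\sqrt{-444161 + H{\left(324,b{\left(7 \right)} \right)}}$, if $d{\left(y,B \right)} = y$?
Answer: $8 i \sqrt{6935} \approx 666.21 i$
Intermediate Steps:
$N = -3$ ($N = -3 + 0 = -3$)
$b{\left(K \right)} = -3$
$H{\left(l,P \right)} = P + l$
$\sqrt{-444161 + H{\left(324,b{\left(7 \right)} \right)}} = \sqrt{-444161 + \left(-3 + 324\right)} = \sqrt{-444161 + 321} = \sqrt{-443840} = 8 i \sqrt{6935}$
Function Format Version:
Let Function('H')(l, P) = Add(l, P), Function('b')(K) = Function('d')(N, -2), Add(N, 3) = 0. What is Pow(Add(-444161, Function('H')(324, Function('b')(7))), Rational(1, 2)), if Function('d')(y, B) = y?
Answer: Mul(8, I, Pow(6935, Rational(1, 2))) ≈ Mul(666.21, I)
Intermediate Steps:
N = -3 (N = Add(-3, 0) = -3)
Function('b')(K) = -3
Function('H')(l, P) = Add(P, l)
Pow(Add(-444161, Function('H')(324, Function('b')(7))), Rational(1, 2)) = Pow(Add(-444161, Add(-3, 324)), Rational(1, 2)) = Pow(Add(-444161, 321), Rational(1, 2)) = Pow(-443840, Rational(1, 2)) = Mul(8, I, Pow(6935, Rational(1, 2)))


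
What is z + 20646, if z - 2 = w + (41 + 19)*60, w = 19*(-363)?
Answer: 17351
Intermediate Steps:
w = -6897
z = -3295 (z = 2 + (-6897 + (41 + 19)*60) = 2 + (-6897 + 60*60) = 2 + (-6897 + 3600) = 2 - 3297 = -3295)
z + 20646 = -3295 + 20646 = 17351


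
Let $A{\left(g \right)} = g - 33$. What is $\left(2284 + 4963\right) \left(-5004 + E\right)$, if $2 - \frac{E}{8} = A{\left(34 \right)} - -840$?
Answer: $-84905852$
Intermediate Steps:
$A{\left(g \right)} = -33 + g$
$E = -6712$ ($E = 16 - 8 \left(\left(-33 + 34\right) - -840\right) = 16 - 8 \left(1 + 840\right) = 16 - 6728 = -6712$)
$\left(2284 + 4963\right) \left(-5004 + E\right) = \left(2284 + 4963\right) \left(-5004 - 6712\right) = 7247 \left(-11716\right) = -84905852$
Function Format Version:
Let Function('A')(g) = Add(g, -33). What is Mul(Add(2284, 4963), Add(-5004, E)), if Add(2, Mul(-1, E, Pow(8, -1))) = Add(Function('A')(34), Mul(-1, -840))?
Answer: -84905852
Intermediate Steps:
Function('A')(g) = Add(-33, g)
E = -6712 (E = Add(16, Mul(-8, Add(Add(-33, 34), Mul(-1, -840)))) = Add(16, Mul(-8, Add(1, 840))) = Add(16, Mul(-8, 841)) = Add(16, -6728) = -6712)
Mul(Add(2284, 4963), Add(-5004, E)) = Mul(Add(2284, 4963), Add(-5004, -6712)) = Mul(7247, -11716) = -84905852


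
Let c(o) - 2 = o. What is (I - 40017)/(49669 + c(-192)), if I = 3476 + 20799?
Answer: -15742/49479 ≈ -0.31816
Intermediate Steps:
I = 24275
c(o) = 2 + o
(I - 40017)/(49669 + c(-192)) = (24275 - 40017)/(49669 + (2 - 192)) = -15742/(49669 - 190) = -15742/49479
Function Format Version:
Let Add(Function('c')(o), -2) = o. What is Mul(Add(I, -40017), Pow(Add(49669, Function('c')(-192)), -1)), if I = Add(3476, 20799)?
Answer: Rational(-15742, 49479) ≈ -0.31816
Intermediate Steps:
I = 24275
Function('c')(o) = Add(2, o)
Mul(Add(I, -40017), Pow(Add(49669, Function('c')(-192)), -1)) = Mul(Add(24275, -40017), Pow(Add(49669, Add(2, -192)), -1)) = Mul(-15742, Pow(Add(49669, -190), -1)) = Mul(-15742, Pow(49479, -1)) = Mul(-15742, Rational(1, 49479)) = Rational(-15742, 49479)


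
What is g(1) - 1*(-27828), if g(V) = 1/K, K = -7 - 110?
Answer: 3255875/117 ≈ 27828.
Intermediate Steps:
K = -117
g(V) = -1/117 (g(V) = 1/(-117) = -1/117)
g(1) - 1*(-27828) = -1/117 - 1*(-27828) = -1/117 + 27828 = 3255875/117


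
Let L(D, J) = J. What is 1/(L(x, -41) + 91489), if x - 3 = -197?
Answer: 1/91448 ≈ 1.0935e-5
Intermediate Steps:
x = -194 (x = 3 - 197 = -194)
1/(L(x, -41) + 91489) = 1/(-41 + 91489) = 1/91448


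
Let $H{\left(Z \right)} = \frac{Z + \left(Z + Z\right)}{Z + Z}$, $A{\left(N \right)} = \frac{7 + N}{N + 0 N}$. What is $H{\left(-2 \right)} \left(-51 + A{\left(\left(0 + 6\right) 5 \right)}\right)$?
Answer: $- \frac{1493}{20} \approx -74.65$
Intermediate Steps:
$A{\left(N \right)} = \frac{7 + N}{N}$ ($A{\left(N \right)} = \frac{7 + N}{N + 0} = \frac{7 + N}{N}$)
$H{\left(Z \right)} = \frac{3}{2}$ ($H{\left(Z \right)} = \frac{Z + 2 Z}{2 Z} = 3 Z \frac{1}{2 Z} = \frac{3}{2}$)
$H{\left(-2 \right)} \left(-51 + A{\left(\left(0 + 6\right) 5 \right)}\right) = \frac{3 \left(-51 + \frac{7 + \left(0 + 6\right) 5}{\left(0 + 6\right) 5}\right)}{2} = \frac{3 \left(-51 + \frac{7 + 6 \cdot 5}{6 \cdot 5}\right)}{2} = \frac{3 \left(-51 + \frac{7 + 30}{30}\right)}{2} = \frac{3 \left(-51 + \frac{1}{30} \cdot 37\right)}{2} = \frac{3 \left(-51 + \frac{37}{30}\right)}{2} = \frac{3}{2} \left(- \frac{1493}{30}\right) = - \frac{1493}{20}$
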